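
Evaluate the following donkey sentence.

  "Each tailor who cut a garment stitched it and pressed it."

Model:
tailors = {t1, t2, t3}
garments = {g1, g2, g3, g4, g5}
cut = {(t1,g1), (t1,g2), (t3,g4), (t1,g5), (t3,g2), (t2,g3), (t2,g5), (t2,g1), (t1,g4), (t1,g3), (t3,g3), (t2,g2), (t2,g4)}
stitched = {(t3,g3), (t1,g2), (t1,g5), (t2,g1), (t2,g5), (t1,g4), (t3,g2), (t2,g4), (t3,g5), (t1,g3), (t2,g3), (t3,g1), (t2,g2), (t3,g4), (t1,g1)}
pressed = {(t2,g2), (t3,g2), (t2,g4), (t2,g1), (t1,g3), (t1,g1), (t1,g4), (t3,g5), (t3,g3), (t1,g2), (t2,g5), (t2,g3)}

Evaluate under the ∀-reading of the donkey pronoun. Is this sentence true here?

"it" takes "a garment" as antecedent — a donkey pronoun bound across the clause boundary.
Strong reading: for every (t,g) with cut(t,g), stitched(t,g) ∧ pressed(t,g).
Restrictor pairs: (t1,g1) ✓  (t1,g2) ✓  (t1,g3) ✓  (t1,g4) ✓  (t1,g5) ✗  (t2,g1) ✓  (t2,g2) ✓  (t2,g3) ✓  (t2,g4) ✓  (t2,g5) ✓  (t3,g2) ✓  (t3,g3) ✓  (t3,g4) ✗
Counterexample: (t1,g5) is in cut but fails the scope.

False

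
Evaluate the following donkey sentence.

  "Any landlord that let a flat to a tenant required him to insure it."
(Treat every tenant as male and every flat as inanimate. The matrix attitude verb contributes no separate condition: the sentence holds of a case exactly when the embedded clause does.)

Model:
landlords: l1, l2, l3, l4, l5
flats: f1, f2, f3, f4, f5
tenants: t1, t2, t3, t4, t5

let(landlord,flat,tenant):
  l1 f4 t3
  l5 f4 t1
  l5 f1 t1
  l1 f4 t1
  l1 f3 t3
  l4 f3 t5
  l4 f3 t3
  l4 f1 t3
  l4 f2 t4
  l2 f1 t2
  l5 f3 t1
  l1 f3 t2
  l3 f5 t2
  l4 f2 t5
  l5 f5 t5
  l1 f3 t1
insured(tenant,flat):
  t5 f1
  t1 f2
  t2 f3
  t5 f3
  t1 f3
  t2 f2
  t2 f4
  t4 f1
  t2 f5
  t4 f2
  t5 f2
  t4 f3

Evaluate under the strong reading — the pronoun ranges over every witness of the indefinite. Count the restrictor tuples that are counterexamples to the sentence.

"him" takes "a tenant" as antecedent and "it" takes "a flat"; both are donkey pronouns co-varying with the restrictor.
Strong reading: for every (l,f,t) with let(l,f,t), insured(t,f).
Restrictor triples: (l1,f3,t1)→insured(t1,f3) ✓  (l1,f3,t2)→insured(t2,f3) ✓  (l1,f3,t3)→insured(t3,f3) ✗  (l1,f4,t1)→insured(t1,f4) ✗  (l1,f4,t3)→insured(t3,f4) ✗  (l2,f1,t2)→insured(t2,f1) ✗  (l3,f5,t2)→insured(t2,f5) ✓  (l4,f1,t3)→insured(t3,f1) ✗  (l4,f2,t4)→insured(t4,f2) ✓  (l4,f2,t5)→insured(t5,f2) ✓  (l4,f3,t3)→insured(t3,f3) ✗  (l4,f3,t5)→insured(t5,f3) ✓  (l5,f1,t1)→insured(t1,f1) ✗  (l5,f3,t1)→insured(t1,f3) ✓  (l5,f4,t1)→insured(t1,f4) ✗  (l5,f5,t5)→insured(t5,f5) ✗
Counterexamples (restrictor triples failing the scope): 9.

9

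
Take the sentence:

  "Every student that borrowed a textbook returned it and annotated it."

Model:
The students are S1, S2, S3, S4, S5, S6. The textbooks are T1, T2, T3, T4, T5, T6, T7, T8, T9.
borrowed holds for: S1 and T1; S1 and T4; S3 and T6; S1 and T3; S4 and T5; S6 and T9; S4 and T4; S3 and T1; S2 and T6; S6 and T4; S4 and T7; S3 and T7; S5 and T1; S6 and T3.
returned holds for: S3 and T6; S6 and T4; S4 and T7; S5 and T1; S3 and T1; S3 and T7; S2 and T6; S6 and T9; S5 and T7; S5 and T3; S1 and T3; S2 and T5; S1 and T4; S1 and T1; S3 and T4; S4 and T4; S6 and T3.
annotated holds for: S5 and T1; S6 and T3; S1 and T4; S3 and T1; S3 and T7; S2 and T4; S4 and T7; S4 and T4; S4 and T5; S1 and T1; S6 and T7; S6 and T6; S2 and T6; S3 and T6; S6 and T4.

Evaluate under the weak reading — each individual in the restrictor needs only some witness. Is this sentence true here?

"it" takes "a textbook" as antecedent — a donkey pronoun bound across the clause boundary.
Weak reading: every student s with some borrowed-textbook has at least one borrowed-textbook t such that returned(s,t) ∧ annotated(s,t).
Per student: S1:✓  S2:✓  S3:✓  S4:✓  S5:✓  S6:✓
Every student in the restrictor has a witness.

True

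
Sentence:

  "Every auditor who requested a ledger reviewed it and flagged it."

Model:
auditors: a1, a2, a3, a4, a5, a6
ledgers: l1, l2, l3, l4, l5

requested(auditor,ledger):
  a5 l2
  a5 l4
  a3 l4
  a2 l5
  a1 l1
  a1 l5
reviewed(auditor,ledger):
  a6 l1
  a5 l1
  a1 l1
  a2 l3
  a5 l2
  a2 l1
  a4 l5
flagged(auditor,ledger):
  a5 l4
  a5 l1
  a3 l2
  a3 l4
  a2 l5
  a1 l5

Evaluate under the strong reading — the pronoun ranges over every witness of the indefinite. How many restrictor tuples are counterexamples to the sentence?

6

"it" takes "a ledger" as antecedent — a donkey pronoun bound across the clause boundary.
Strong reading: for every (a,l) with requested(a,l), reviewed(a,l) ∧ flagged(a,l).
Restrictor pairs: (a1,l1) ✗  (a1,l5) ✗  (a2,l5) ✗  (a3,l4) ✗  (a5,l2) ✗  (a5,l4) ✗
Counterexamples (restrictor pairs failing the scope): 6.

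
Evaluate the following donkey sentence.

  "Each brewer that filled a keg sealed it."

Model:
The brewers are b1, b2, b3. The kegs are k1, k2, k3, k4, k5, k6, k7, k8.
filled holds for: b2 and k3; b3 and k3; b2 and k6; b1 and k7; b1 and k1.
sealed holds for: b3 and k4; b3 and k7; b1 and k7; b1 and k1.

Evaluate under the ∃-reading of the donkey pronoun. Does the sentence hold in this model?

"it" takes "a keg" as antecedent — a donkey pronoun bound across the clause boundary.
Weak reading: every brewer b with some filled-keg has at least one filled-keg k such that sealed(b,k).
Per brewer: b1:✓  b2:✗  b3:✗
b2 has no witness among its filled-kegs.

False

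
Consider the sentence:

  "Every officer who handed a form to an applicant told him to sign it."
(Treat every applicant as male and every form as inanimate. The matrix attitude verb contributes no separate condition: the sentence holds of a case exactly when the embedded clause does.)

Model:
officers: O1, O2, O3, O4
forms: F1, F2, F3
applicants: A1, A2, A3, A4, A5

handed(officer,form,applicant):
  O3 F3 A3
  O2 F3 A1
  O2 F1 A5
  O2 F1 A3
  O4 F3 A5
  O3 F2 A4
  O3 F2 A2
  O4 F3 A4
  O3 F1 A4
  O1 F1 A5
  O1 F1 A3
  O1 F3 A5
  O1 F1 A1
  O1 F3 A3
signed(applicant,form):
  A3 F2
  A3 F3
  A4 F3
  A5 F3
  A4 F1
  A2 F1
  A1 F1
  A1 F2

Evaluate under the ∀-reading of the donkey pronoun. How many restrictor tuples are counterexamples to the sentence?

"him" takes "an applicant" as antecedent and "it" takes "a form"; both are donkey pronouns co-varying with the restrictor.
Strong reading: for every (o,f,a) with handed(o,f,a), signed(a,f).
Restrictor triples: (O1,F1,A1)→signed(A1,F1) ✓  (O1,F1,A3)→signed(A3,F1) ✗  (O1,F1,A5)→signed(A5,F1) ✗  (O1,F3,A3)→signed(A3,F3) ✓  (O1,F3,A5)→signed(A5,F3) ✓  (O2,F1,A3)→signed(A3,F1) ✗  (O2,F1,A5)→signed(A5,F1) ✗  (O2,F3,A1)→signed(A1,F3) ✗  (O3,F1,A4)→signed(A4,F1) ✓  (O3,F2,A2)→signed(A2,F2) ✗  (O3,F2,A4)→signed(A4,F2) ✗  (O3,F3,A3)→signed(A3,F3) ✓  (O4,F3,A4)→signed(A4,F3) ✓  (O4,F3,A5)→signed(A5,F3) ✓
Counterexamples (restrictor triples failing the scope): 7.

7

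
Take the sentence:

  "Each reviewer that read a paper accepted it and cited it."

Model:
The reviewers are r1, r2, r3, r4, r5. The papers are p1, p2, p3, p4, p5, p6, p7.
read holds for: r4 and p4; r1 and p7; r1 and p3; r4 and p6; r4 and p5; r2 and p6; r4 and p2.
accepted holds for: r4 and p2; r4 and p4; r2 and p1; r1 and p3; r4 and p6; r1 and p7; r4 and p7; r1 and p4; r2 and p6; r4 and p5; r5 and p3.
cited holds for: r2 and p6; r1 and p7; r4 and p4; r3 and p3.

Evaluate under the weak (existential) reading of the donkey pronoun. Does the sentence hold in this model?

"it" takes "a paper" as antecedent — a donkey pronoun bound across the clause boundary.
Weak reading: every reviewer r with some read-paper has at least one read-paper p such that accepted(r,p) ∧ cited(r,p).
Per reviewer: r1:✓  r2:✓  r4:✓
Every reviewer in the restrictor has a witness.

True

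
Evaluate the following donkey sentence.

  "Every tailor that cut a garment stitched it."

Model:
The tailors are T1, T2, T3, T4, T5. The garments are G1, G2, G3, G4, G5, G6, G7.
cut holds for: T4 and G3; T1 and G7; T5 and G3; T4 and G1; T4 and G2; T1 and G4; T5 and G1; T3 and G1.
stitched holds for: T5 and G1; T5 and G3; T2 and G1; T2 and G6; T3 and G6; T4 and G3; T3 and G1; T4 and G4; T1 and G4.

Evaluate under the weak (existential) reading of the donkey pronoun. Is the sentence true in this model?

"it" takes "a garment" as antecedent — a donkey pronoun bound across the clause boundary.
Weak reading: every tailor t with some cut-garment has at least one cut-garment g such that stitched(t,g).
Per tailor: T1:✓  T3:✓  T4:✓  T5:✓
Every tailor in the restrictor has a witness.

True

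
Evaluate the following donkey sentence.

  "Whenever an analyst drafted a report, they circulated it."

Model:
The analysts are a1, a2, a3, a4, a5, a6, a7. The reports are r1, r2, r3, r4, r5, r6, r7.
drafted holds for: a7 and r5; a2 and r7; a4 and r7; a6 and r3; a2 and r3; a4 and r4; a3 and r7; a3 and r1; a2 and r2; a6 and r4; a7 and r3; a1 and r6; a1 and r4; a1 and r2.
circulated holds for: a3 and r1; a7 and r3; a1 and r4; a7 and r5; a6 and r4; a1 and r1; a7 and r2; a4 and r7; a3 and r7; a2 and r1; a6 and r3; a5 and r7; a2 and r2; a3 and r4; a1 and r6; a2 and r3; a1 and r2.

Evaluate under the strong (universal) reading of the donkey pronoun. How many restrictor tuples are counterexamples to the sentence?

2

"it" takes "a report" as antecedent — a donkey pronoun bound across the clause boundary.
Strong reading: for every (a,r) with drafted(a,r), circulated(a,r).
Restrictor pairs: (a1,r2) ✓  (a1,r4) ✓  (a1,r6) ✓  (a2,r2) ✓  (a2,r3) ✓  (a2,r7) ✗  (a3,r1) ✓  (a3,r7) ✓  (a4,r4) ✗  (a4,r7) ✓  (a6,r3) ✓  (a6,r4) ✓  (a7,r3) ✓  (a7,r5) ✓
Counterexamples (restrictor pairs failing the scope): 2.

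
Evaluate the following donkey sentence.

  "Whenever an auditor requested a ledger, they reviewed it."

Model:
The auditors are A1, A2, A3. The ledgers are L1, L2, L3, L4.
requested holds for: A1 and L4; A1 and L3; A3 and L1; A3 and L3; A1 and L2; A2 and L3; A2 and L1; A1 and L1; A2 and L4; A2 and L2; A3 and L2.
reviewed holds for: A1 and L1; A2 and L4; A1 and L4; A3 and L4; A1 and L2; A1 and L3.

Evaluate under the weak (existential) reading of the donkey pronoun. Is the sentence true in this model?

False

"it" takes "a ledger" as antecedent — a donkey pronoun bound across the clause boundary.
Weak reading: every auditor a with some requested-ledger has at least one requested-ledger l such that reviewed(a,l).
Per auditor: A1:✓  A2:✓  A3:✗
A3 has no witness among its requested-ledgers.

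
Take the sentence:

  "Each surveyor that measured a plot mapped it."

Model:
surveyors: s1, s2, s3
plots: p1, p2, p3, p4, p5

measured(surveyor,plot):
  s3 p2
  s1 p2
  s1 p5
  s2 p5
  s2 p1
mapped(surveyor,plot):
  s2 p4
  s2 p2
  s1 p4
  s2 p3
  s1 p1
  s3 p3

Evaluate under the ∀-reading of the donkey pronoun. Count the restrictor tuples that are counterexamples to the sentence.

"it" takes "a plot" as antecedent — a donkey pronoun bound across the clause boundary.
Strong reading: for every (s,p) with measured(s,p), mapped(s,p).
Restrictor pairs: (s1,p2) ✗  (s1,p5) ✗  (s2,p1) ✗  (s2,p5) ✗  (s3,p2) ✗
Counterexamples (restrictor pairs failing the scope): 5.

5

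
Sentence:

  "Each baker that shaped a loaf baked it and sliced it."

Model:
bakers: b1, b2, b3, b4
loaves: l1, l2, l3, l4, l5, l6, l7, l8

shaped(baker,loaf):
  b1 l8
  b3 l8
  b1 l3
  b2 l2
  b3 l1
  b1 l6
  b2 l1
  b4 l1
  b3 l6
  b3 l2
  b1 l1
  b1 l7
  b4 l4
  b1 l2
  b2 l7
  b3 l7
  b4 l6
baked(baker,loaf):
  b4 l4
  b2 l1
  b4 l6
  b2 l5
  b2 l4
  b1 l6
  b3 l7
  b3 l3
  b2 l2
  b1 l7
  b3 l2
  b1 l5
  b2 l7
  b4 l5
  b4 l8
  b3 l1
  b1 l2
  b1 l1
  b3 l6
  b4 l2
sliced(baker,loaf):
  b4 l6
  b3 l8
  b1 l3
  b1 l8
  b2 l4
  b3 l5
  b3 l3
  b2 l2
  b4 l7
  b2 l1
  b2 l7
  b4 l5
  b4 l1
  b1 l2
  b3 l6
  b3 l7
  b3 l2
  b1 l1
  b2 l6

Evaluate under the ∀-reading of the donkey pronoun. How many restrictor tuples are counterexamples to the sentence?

8

"it" takes "a loaf" as antecedent — a donkey pronoun bound across the clause boundary.
Strong reading: for every (b,l) with shaped(b,l), baked(b,l) ∧ sliced(b,l).
Restrictor pairs: (b1,l1) ✓  (b1,l2) ✓  (b1,l3) ✗  (b1,l6) ✗  (b1,l7) ✗  (b1,l8) ✗  (b2,l1) ✓  (b2,l2) ✓  (b2,l7) ✓  (b3,l1) ✗  (b3,l2) ✓  (b3,l6) ✓  (b3,l7) ✓  (b3,l8) ✗  (b4,l1) ✗  (b4,l4) ✗  (b4,l6) ✓
Counterexamples (restrictor pairs failing the scope): 8.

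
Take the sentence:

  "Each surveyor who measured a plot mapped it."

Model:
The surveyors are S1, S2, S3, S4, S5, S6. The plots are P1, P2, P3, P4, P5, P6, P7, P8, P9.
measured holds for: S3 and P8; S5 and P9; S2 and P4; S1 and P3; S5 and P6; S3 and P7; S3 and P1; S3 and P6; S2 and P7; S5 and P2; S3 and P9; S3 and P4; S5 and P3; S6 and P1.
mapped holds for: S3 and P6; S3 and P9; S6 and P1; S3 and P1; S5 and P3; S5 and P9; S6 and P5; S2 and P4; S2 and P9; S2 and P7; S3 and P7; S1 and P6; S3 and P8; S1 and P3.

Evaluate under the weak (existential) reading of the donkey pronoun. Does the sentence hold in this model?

"it" takes "a plot" as antecedent — a donkey pronoun bound across the clause boundary.
Weak reading: every surveyor s with some measured-plot has at least one measured-plot p such that mapped(s,p).
Per surveyor: S1:✓  S2:✓  S3:✓  S5:✓  S6:✓
Every surveyor in the restrictor has a witness.

True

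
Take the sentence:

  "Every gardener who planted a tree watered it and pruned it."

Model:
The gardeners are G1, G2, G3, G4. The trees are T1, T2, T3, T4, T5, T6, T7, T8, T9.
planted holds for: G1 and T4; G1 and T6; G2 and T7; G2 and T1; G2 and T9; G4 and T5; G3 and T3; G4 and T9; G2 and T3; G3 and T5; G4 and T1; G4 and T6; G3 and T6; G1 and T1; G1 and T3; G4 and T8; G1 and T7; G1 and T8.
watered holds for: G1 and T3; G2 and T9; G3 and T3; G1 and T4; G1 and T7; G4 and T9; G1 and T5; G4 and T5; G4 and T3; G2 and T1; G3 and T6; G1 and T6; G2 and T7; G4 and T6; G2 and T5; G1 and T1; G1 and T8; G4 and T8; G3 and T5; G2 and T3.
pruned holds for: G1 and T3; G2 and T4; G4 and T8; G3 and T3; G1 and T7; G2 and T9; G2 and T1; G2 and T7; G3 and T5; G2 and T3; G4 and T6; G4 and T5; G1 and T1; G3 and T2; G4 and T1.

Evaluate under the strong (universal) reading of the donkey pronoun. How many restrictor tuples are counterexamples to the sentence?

"it" takes "a tree" as antecedent — a donkey pronoun bound across the clause boundary.
Strong reading: for every (g,t) with planted(g,t), watered(g,t) ∧ pruned(g,t).
Restrictor pairs: (G1,T1) ✓  (G1,T3) ✓  (G1,T4) ✗  (G1,T6) ✗  (G1,T7) ✓  (G1,T8) ✗  (G2,T1) ✓  (G2,T3) ✓  (G2,T7) ✓  (G2,T9) ✓  (G3,T3) ✓  (G3,T5) ✓  (G3,T6) ✗  (G4,T1) ✗  (G4,T5) ✓  (G4,T6) ✓  (G4,T8) ✓  (G4,T9) ✗
Counterexamples (restrictor pairs failing the scope): 6.

6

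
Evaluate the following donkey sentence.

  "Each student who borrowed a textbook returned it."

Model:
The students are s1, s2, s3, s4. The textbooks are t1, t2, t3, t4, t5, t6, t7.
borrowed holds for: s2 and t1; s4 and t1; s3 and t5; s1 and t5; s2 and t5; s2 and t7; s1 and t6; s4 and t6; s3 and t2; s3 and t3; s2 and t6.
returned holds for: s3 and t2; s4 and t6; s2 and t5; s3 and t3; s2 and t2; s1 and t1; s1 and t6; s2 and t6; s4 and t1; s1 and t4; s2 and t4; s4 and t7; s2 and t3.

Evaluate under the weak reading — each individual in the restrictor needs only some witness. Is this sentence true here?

"it" takes "a textbook" as antecedent — a donkey pronoun bound across the clause boundary.
Weak reading: every student s with some borrowed-textbook has at least one borrowed-textbook t such that returned(s,t).
Per student: s1:✓  s2:✓  s3:✓  s4:✓
Every student in the restrictor has a witness.

True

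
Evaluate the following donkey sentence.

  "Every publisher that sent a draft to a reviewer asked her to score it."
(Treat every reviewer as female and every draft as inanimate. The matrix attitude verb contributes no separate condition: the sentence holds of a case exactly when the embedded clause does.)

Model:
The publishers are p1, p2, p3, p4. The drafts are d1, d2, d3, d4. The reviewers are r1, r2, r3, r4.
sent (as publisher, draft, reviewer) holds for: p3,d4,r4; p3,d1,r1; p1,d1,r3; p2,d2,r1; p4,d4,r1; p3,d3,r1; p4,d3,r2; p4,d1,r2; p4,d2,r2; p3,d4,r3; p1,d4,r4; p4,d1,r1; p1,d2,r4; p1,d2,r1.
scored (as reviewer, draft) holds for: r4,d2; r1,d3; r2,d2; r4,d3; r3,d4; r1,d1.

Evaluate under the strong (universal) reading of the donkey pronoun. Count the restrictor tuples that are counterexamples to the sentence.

"her" takes "a reviewer" as antecedent and "it" takes "a draft"; both are donkey pronouns co-varying with the restrictor.
Strong reading: for every (p,d,r) with sent(p,d,r), scored(r,d).
Restrictor triples: (p1,d1,r3)→scored(r3,d1) ✗  (p1,d2,r1)→scored(r1,d2) ✗  (p1,d2,r4)→scored(r4,d2) ✓  (p1,d4,r4)→scored(r4,d4) ✗  (p2,d2,r1)→scored(r1,d2) ✗  (p3,d1,r1)→scored(r1,d1) ✓  (p3,d3,r1)→scored(r1,d3) ✓  (p3,d4,r3)→scored(r3,d4) ✓  (p3,d4,r4)→scored(r4,d4) ✗  (p4,d1,r1)→scored(r1,d1) ✓  (p4,d1,r2)→scored(r2,d1) ✗  (p4,d2,r2)→scored(r2,d2) ✓  (p4,d3,r2)→scored(r2,d3) ✗  (p4,d4,r1)→scored(r1,d4) ✗
Counterexamples (restrictor triples failing the scope): 8.

8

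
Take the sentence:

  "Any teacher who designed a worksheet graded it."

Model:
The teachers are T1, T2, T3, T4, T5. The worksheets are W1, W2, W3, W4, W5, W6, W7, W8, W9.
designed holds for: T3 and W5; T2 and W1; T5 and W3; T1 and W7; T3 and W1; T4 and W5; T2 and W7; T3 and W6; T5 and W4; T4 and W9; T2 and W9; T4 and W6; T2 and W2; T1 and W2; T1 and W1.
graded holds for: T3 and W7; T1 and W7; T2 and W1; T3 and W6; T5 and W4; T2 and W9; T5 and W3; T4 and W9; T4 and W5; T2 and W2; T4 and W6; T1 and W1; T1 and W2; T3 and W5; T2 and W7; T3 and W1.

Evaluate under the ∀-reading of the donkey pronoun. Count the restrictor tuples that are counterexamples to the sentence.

"it" takes "a worksheet" as antecedent — a donkey pronoun bound across the clause boundary.
Strong reading: for every (t,w) with designed(t,w), graded(t,w).
Restrictor pairs: (T1,W1) ✓  (T1,W2) ✓  (T1,W7) ✓  (T2,W1) ✓  (T2,W2) ✓  (T2,W7) ✓  (T2,W9) ✓  (T3,W1) ✓  (T3,W5) ✓  (T3,W6) ✓  (T4,W5) ✓  (T4,W6) ✓  (T4,W9) ✓  (T5,W3) ✓  (T5,W4) ✓
Counterexamples (restrictor pairs failing the scope): 0.

0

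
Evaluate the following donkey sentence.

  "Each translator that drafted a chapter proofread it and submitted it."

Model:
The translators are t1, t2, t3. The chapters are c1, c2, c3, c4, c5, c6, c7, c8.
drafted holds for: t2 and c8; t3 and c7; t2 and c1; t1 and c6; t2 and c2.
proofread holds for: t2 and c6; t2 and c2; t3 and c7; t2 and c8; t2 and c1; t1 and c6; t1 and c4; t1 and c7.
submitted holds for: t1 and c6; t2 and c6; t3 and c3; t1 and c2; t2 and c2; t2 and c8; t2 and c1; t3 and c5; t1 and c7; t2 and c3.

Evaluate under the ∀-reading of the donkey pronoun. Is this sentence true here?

False

"it" takes "a chapter" as antecedent — a donkey pronoun bound across the clause boundary.
Strong reading: for every (t,c) with drafted(t,c), proofread(t,c) ∧ submitted(t,c).
Restrictor pairs: (t1,c6) ✓  (t2,c1) ✓  (t2,c2) ✓  (t2,c8) ✓  (t3,c7) ✗
Counterexample: (t3,c7) is in drafted but fails the scope.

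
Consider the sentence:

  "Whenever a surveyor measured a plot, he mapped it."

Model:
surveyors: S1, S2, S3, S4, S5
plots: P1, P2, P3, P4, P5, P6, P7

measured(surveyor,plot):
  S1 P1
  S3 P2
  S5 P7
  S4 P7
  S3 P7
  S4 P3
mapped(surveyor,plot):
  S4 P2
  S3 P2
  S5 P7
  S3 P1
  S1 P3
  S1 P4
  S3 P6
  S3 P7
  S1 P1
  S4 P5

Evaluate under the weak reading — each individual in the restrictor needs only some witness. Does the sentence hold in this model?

False

"it" takes "a plot" as antecedent — a donkey pronoun bound across the clause boundary.
Weak reading: every surveyor s with some measured-plot has at least one measured-plot p such that mapped(s,p).
Per surveyor: S1:✓  S3:✓  S4:✗  S5:✓
S4 has no witness among its measured-plots.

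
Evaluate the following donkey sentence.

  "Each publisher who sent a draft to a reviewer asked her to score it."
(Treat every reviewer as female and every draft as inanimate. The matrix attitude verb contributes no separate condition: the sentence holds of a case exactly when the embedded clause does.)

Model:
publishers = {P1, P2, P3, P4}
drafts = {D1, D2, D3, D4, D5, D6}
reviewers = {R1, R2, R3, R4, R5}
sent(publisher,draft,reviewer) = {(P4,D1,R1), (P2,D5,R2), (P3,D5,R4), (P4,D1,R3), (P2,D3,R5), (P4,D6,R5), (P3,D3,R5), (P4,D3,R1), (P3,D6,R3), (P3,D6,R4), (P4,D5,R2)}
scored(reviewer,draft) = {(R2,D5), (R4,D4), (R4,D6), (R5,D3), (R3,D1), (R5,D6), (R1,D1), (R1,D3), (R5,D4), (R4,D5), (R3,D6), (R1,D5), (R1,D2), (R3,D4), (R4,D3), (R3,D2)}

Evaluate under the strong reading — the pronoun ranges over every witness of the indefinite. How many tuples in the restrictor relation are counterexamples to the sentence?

0

"her" takes "a reviewer" as antecedent and "it" takes "a draft"; both are donkey pronouns co-varying with the restrictor.
Strong reading: for every (p,d,r) with sent(p,d,r), scored(r,d).
Restrictor triples: (P2,D3,R5)→scored(R5,D3) ✓  (P2,D5,R2)→scored(R2,D5) ✓  (P3,D3,R5)→scored(R5,D3) ✓  (P3,D5,R4)→scored(R4,D5) ✓  (P3,D6,R3)→scored(R3,D6) ✓  (P3,D6,R4)→scored(R4,D6) ✓  (P4,D1,R1)→scored(R1,D1) ✓  (P4,D1,R3)→scored(R3,D1) ✓  (P4,D3,R1)→scored(R1,D3) ✓  (P4,D5,R2)→scored(R2,D5) ✓  (P4,D6,R5)→scored(R5,D6) ✓
Counterexamples (restrictor triples failing the scope): 0.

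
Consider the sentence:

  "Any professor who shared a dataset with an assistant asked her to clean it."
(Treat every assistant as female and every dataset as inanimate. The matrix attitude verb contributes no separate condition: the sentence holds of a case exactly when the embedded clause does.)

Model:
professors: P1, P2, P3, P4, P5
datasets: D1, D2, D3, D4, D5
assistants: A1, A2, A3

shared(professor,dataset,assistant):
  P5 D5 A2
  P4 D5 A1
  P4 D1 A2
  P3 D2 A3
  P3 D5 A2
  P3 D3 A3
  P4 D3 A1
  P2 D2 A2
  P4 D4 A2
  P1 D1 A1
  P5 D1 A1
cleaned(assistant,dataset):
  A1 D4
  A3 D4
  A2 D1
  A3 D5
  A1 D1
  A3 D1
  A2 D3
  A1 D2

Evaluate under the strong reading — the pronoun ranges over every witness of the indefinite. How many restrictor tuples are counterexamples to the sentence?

8

"her" takes "an assistant" as antecedent and "it" takes "a dataset"; both are donkey pronouns co-varying with the restrictor.
Strong reading: for every (p,d,a) with shared(p,d,a), cleaned(a,d).
Restrictor triples: (P1,D1,A1)→cleaned(A1,D1) ✓  (P2,D2,A2)→cleaned(A2,D2) ✗  (P3,D2,A3)→cleaned(A3,D2) ✗  (P3,D3,A3)→cleaned(A3,D3) ✗  (P3,D5,A2)→cleaned(A2,D5) ✗  (P4,D1,A2)→cleaned(A2,D1) ✓  (P4,D3,A1)→cleaned(A1,D3) ✗  (P4,D4,A2)→cleaned(A2,D4) ✗  (P4,D5,A1)→cleaned(A1,D5) ✗  (P5,D1,A1)→cleaned(A1,D1) ✓  (P5,D5,A2)→cleaned(A2,D5) ✗
Counterexamples (restrictor triples failing the scope): 8.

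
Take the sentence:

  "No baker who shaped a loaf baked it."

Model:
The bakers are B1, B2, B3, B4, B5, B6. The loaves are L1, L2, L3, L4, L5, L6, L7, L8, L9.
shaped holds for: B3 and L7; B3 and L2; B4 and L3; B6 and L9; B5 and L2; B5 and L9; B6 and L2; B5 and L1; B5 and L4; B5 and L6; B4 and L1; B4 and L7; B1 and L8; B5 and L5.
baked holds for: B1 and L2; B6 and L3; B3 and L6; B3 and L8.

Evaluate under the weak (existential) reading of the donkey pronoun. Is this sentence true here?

True

"it" takes "a loaf" as antecedent — a donkey pronoun bound across the clause boundary.
Truth condition: for no (b,l) with shaped(b,l) does baked(b,l) hold.
Restrictor pairs — does the scope hold? (B1,L8):fails  (B3,L2):fails  (B3,L7):fails  (B4,L1):fails  (B4,L3):fails  (B4,L7):fails  (B5,L1):fails  (B5,L2):fails  (B5,L4):fails  (B5,L5):fails  (B5,L6):fails  (B5,L9):fails  (B6,L2):fails  (B6,L9):fails
Scope holds for no restrictor pair, so the sentence is true.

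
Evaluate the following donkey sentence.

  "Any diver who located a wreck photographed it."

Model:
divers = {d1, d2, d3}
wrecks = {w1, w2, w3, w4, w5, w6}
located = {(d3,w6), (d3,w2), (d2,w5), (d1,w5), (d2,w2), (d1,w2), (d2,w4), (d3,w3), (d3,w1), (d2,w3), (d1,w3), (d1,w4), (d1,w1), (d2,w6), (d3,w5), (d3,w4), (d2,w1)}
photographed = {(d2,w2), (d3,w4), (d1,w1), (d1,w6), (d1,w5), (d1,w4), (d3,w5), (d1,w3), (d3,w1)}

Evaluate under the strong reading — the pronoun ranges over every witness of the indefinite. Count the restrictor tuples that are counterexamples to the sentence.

"it" takes "a wreck" as antecedent — a donkey pronoun bound across the clause boundary.
Strong reading: for every (d,w) with located(d,w), photographed(d,w).
Restrictor pairs: (d1,w1) ✓  (d1,w2) ✗  (d1,w3) ✓  (d1,w4) ✓  (d1,w5) ✓  (d2,w1) ✗  (d2,w2) ✓  (d2,w3) ✗  (d2,w4) ✗  (d2,w5) ✗  (d2,w6) ✗  (d3,w1) ✓  (d3,w2) ✗  (d3,w3) ✗  (d3,w4) ✓  (d3,w5) ✓  (d3,w6) ✗
Counterexamples (restrictor pairs failing the scope): 9.

9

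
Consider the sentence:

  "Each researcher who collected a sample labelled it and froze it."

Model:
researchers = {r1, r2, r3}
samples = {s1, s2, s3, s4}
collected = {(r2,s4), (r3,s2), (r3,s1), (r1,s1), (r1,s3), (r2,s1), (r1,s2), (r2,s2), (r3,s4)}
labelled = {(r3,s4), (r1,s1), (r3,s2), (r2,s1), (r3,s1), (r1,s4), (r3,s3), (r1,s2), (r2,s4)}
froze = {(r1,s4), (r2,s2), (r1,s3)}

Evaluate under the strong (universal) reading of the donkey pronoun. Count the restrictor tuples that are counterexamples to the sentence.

9

"it" takes "a sample" as antecedent — a donkey pronoun bound across the clause boundary.
Strong reading: for every (r,s) with collected(r,s), labelled(r,s) ∧ froze(r,s).
Restrictor pairs: (r1,s1) ✗  (r1,s2) ✗  (r1,s3) ✗  (r2,s1) ✗  (r2,s2) ✗  (r2,s4) ✗  (r3,s1) ✗  (r3,s2) ✗  (r3,s4) ✗
Counterexamples (restrictor pairs failing the scope): 9.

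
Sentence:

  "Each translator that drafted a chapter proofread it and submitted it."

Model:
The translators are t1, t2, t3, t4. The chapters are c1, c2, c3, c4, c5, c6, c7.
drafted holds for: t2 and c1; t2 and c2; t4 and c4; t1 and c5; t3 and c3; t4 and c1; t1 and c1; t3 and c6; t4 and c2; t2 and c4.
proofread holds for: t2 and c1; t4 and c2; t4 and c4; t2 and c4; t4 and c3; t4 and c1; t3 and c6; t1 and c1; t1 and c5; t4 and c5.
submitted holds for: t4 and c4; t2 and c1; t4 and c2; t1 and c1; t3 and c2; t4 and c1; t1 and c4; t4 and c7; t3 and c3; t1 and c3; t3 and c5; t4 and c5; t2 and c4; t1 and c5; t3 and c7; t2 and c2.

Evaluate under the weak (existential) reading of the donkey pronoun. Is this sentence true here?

"it" takes "a chapter" as antecedent — a donkey pronoun bound across the clause boundary.
Weak reading: every translator t with some drafted-chapter has at least one drafted-chapter c such that proofread(t,c) ∧ submitted(t,c).
Per translator: t1:✓  t2:✓  t3:✗  t4:✓
t3 has no witness among its drafted-chapters.

False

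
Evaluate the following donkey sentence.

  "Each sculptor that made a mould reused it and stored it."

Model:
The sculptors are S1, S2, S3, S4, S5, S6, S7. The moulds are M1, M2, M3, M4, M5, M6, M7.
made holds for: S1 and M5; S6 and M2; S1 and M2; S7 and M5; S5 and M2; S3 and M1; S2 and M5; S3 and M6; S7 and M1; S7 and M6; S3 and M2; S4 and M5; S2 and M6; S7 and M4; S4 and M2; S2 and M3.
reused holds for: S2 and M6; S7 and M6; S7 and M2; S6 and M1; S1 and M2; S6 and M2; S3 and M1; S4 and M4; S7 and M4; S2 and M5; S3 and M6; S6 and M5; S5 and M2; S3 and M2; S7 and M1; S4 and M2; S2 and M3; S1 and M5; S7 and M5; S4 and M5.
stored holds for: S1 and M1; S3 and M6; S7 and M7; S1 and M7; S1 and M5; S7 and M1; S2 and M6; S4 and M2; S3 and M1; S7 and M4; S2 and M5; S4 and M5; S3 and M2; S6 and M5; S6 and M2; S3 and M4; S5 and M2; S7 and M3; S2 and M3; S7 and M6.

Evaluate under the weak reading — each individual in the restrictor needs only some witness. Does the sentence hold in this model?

"it" takes "a mould" as antecedent — a donkey pronoun bound across the clause boundary.
Weak reading: every sculptor s with some made-mould has at least one made-mould m such that reused(s,m) ∧ stored(s,m).
Per sculptor: S1:✓  S2:✓  S3:✓  S4:✓  S5:✓  S6:✓  S7:✓
Every sculptor in the restrictor has a witness.

True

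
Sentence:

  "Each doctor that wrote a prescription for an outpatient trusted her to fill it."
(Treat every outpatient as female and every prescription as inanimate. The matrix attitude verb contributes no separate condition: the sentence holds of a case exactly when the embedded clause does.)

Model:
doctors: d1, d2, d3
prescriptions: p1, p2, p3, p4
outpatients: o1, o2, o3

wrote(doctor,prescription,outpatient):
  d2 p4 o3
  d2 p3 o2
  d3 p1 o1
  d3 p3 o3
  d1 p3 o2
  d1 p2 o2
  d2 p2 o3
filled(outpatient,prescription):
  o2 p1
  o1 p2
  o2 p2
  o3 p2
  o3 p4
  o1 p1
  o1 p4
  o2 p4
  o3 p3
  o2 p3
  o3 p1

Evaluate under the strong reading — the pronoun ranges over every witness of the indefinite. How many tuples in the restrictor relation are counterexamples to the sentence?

0

"her" takes "an outpatient" as antecedent and "it" takes "a prescription"; both are donkey pronouns co-varying with the restrictor.
Strong reading: for every (d,p,o) with wrote(d,p,o), filled(o,p).
Restrictor triples: (d1,p2,o2)→filled(o2,p2) ✓  (d1,p3,o2)→filled(o2,p3) ✓  (d2,p2,o3)→filled(o3,p2) ✓  (d2,p3,o2)→filled(o2,p3) ✓  (d2,p4,o3)→filled(o3,p4) ✓  (d3,p1,o1)→filled(o1,p1) ✓  (d3,p3,o3)→filled(o3,p3) ✓
Counterexamples (restrictor triples failing the scope): 0.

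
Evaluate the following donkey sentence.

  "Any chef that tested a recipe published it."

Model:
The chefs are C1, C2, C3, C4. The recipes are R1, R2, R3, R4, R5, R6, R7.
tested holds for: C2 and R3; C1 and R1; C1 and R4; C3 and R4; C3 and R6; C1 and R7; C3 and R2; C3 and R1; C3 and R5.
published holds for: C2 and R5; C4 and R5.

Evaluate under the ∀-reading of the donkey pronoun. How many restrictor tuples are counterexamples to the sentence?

"it" takes "a recipe" as antecedent — a donkey pronoun bound across the clause boundary.
Strong reading: for every (c,r) with tested(c,r), published(c,r).
Restrictor pairs: (C1,R1) ✗  (C1,R4) ✗  (C1,R7) ✗  (C2,R3) ✗  (C3,R1) ✗  (C3,R2) ✗  (C3,R4) ✗  (C3,R5) ✗  (C3,R6) ✗
Counterexamples (restrictor pairs failing the scope): 9.

9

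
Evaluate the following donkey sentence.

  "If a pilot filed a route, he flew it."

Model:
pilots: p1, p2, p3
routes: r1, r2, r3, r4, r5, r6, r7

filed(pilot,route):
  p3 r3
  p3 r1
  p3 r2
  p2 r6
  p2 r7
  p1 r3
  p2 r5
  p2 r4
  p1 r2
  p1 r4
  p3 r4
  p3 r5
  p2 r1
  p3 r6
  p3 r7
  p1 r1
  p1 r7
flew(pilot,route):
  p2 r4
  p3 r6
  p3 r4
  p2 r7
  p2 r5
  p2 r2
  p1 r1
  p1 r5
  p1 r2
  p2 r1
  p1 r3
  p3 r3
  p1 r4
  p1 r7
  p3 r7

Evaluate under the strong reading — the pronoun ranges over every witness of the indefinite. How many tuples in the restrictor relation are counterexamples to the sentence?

4

"it" takes "a route" as antecedent — a donkey pronoun bound across the clause boundary.
Strong reading: for every (p,r) with filed(p,r), flew(p,r).
Restrictor pairs: (p1,r1) ✓  (p1,r2) ✓  (p1,r3) ✓  (p1,r4) ✓  (p1,r7) ✓  (p2,r1) ✓  (p2,r4) ✓  (p2,r5) ✓  (p2,r6) ✗  (p2,r7) ✓  (p3,r1) ✗  (p3,r2) ✗  (p3,r3) ✓  (p3,r4) ✓  (p3,r5) ✗  (p3,r6) ✓  (p3,r7) ✓
Counterexamples (restrictor pairs failing the scope): 4.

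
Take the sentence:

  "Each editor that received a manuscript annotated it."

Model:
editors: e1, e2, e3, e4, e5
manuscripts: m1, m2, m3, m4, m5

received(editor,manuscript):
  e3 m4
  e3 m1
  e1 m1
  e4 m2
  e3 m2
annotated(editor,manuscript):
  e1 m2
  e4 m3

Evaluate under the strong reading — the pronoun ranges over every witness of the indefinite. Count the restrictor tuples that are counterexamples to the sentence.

5

"it" takes "a manuscript" as antecedent — a donkey pronoun bound across the clause boundary.
Strong reading: for every (e,m) with received(e,m), annotated(e,m).
Restrictor pairs: (e1,m1) ✗  (e3,m1) ✗  (e3,m2) ✗  (e3,m4) ✗  (e4,m2) ✗
Counterexamples (restrictor pairs failing the scope): 5.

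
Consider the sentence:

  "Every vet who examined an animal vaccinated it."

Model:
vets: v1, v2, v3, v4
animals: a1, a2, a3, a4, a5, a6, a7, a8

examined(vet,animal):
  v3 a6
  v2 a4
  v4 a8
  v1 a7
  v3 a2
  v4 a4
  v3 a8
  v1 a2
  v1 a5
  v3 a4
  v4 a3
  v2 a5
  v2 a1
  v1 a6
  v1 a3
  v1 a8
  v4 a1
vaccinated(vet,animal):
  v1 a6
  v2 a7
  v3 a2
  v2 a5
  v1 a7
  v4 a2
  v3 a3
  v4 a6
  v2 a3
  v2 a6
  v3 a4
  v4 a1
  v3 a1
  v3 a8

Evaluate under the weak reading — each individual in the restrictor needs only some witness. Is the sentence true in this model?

"it" takes "an animal" as antecedent — a donkey pronoun bound across the clause boundary.
Weak reading: every vet v with some examined-animal has at least one examined-animal a such that vaccinated(v,a).
Per vet: v1:✓  v2:✓  v3:✓  v4:✓
Every vet in the restrictor has a witness.

True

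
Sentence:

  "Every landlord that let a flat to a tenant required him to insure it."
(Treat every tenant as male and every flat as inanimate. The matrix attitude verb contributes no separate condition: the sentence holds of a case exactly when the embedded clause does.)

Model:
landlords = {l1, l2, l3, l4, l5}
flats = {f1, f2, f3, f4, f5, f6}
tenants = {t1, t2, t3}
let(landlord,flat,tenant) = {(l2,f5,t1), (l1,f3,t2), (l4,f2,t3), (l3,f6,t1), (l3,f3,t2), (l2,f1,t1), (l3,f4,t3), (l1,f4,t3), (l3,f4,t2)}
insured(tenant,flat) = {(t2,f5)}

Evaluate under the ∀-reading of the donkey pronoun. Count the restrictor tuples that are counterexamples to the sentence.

"him" takes "a tenant" as antecedent and "it" takes "a flat"; both are donkey pronouns co-varying with the restrictor.
Strong reading: for every (l,f,t) with let(l,f,t), insured(t,f).
Restrictor triples: (l1,f3,t2)→insured(t2,f3) ✗  (l1,f4,t3)→insured(t3,f4) ✗  (l2,f1,t1)→insured(t1,f1) ✗  (l2,f5,t1)→insured(t1,f5) ✗  (l3,f3,t2)→insured(t2,f3) ✗  (l3,f4,t2)→insured(t2,f4) ✗  (l3,f4,t3)→insured(t3,f4) ✗  (l3,f6,t1)→insured(t1,f6) ✗  (l4,f2,t3)→insured(t3,f2) ✗
Counterexamples (restrictor triples failing the scope): 9.

9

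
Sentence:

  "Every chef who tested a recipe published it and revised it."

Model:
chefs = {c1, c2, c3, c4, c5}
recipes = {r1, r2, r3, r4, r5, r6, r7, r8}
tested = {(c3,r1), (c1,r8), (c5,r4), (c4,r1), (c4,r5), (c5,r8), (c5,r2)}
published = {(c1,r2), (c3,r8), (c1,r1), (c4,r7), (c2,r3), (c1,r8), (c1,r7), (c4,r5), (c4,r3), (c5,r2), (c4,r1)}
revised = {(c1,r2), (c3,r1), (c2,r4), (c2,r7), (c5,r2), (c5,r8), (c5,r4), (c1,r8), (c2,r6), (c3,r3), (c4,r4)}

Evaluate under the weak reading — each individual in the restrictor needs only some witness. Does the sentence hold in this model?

False

"it" takes "a recipe" as antecedent — a donkey pronoun bound across the clause boundary.
Weak reading: every chef c with some tested-recipe has at least one tested-recipe r such that published(c,r) ∧ revised(c,r).
Per chef: c1:✓  c3:✗  c4:✗  c5:✓
c3 has no witness among its tested-recipes.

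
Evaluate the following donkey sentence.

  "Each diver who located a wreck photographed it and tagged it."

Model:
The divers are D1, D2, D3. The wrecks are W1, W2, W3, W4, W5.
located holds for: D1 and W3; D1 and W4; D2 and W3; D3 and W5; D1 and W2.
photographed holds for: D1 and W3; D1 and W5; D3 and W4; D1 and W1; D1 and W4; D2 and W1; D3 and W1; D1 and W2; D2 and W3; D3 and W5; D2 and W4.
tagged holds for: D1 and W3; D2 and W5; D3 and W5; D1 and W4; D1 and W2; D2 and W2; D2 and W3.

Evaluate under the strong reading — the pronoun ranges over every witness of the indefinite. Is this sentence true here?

True

"it" takes "a wreck" as antecedent — a donkey pronoun bound across the clause boundary.
Strong reading: for every (d,w) with located(d,w), photographed(d,w) ∧ tagged(d,w).
Restrictor pairs: (D1,W2) ✓  (D1,W3) ✓  (D1,W4) ✓  (D2,W3) ✓  (D3,W5) ✓
Every restrictor pair satisfies the scope.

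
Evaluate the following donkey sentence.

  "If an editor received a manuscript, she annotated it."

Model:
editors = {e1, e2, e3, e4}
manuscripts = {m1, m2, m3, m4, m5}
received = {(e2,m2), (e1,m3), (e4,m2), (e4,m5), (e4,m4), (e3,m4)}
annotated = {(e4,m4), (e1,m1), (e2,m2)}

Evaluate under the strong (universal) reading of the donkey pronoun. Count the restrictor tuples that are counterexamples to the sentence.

4

"it" takes "a manuscript" as antecedent — a donkey pronoun bound across the clause boundary.
Strong reading: for every (e,m) with received(e,m), annotated(e,m).
Restrictor pairs: (e1,m3) ✗  (e2,m2) ✓  (e3,m4) ✗  (e4,m2) ✗  (e4,m4) ✓  (e4,m5) ✗
Counterexamples (restrictor pairs failing the scope): 4.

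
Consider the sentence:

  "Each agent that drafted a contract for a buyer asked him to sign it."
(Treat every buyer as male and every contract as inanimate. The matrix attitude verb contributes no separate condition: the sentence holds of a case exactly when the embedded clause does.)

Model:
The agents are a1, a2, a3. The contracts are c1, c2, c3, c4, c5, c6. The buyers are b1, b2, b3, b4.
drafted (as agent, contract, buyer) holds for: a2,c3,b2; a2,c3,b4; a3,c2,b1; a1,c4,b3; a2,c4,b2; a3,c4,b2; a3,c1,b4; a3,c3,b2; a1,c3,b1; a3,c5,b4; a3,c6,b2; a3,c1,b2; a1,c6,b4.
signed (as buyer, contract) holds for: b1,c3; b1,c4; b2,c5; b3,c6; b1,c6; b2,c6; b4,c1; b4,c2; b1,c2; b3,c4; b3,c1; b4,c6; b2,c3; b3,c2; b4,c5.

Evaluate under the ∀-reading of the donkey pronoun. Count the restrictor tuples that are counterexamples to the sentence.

4

"him" takes "a buyer" as antecedent and "it" takes "a contract"; both are donkey pronouns co-varying with the restrictor.
Strong reading: for every (a,c,b) with drafted(a,c,b), signed(b,c).
Restrictor triples: (a1,c3,b1)→signed(b1,c3) ✓  (a1,c4,b3)→signed(b3,c4) ✓  (a1,c6,b4)→signed(b4,c6) ✓  (a2,c3,b2)→signed(b2,c3) ✓  (a2,c3,b4)→signed(b4,c3) ✗  (a2,c4,b2)→signed(b2,c4) ✗  (a3,c1,b2)→signed(b2,c1) ✗  (a3,c1,b4)→signed(b4,c1) ✓  (a3,c2,b1)→signed(b1,c2) ✓  (a3,c3,b2)→signed(b2,c3) ✓  (a3,c4,b2)→signed(b2,c4) ✗  (a3,c5,b4)→signed(b4,c5) ✓  (a3,c6,b2)→signed(b2,c6) ✓
Counterexamples (restrictor triples failing the scope): 4.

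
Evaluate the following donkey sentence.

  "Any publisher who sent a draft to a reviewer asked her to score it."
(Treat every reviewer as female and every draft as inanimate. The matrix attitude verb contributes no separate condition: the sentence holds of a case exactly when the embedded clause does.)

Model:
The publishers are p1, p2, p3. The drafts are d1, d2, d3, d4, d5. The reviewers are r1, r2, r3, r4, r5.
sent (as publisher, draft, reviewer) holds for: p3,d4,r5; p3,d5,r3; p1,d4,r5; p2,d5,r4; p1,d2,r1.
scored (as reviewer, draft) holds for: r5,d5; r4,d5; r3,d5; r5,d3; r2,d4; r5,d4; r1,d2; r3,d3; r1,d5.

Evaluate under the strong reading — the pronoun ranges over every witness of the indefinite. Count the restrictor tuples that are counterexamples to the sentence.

0

"her" takes "a reviewer" as antecedent and "it" takes "a draft"; both are donkey pronouns co-varying with the restrictor.
Strong reading: for every (p,d,r) with sent(p,d,r), scored(r,d).
Restrictor triples: (p1,d2,r1)→scored(r1,d2) ✓  (p1,d4,r5)→scored(r5,d4) ✓  (p2,d5,r4)→scored(r4,d5) ✓  (p3,d4,r5)→scored(r5,d4) ✓  (p3,d5,r3)→scored(r3,d5) ✓
Counterexamples (restrictor triples failing the scope): 0.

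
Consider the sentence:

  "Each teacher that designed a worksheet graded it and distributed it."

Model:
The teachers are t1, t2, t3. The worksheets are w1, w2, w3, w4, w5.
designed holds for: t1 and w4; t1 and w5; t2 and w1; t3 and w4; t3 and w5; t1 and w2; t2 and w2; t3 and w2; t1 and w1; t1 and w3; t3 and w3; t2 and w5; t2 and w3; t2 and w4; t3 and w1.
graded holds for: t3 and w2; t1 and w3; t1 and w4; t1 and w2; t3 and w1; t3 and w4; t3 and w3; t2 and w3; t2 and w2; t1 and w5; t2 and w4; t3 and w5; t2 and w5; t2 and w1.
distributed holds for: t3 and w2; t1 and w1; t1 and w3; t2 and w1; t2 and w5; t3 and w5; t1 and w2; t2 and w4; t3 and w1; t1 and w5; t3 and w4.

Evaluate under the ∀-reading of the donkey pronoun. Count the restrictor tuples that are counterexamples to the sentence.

5

"it" takes "a worksheet" as antecedent — a donkey pronoun bound across the clause boundary.
Strong reading: for every (t,w) with designed(t,w), graded(t,w) ∧ distributed(t,w).
Restrictor pairs: (t1,w1) ✗  (t1,w2) ✓  (t1,w3) ✓  (t1,w4) ✗  (t1,w5) ✓  (t2,w1) ✓  (t2,w2) ✗  (t2,w3) ✗  (t2,w4) ✓  (t2,w5) ✓  (t3,w1) ✓  (t3,w2) ✓  (t3,w3) ✗  (t3,w4) ✓  (t3,w5) ✓
Counterexamples (restrictor pairs failing the scope): 5.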